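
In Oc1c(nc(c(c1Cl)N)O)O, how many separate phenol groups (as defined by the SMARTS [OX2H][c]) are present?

3

[OX2H][c] is the SMARTS for a phenol: a hydroxyl oxygen attached to an aromatic carbon.
The molecule carries 3 separate instances of a hydroxyl group (-OH) meeting every constraint; each maps to a distinct set of atoms, giving 3 matches.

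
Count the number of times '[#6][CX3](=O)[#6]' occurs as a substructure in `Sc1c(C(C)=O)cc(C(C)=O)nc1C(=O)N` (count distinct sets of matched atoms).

[#6][CX3](=O)[#6] is the SMARTS for a ketone: a carbonyl carbon (no H) flanked by two carbons.
The molecule carries 2 separate instances of an acetyl/ketone group (-C(=O)CH3) meeting every constraint; each maps to a distinct set of atoms, giving 2 matches.

2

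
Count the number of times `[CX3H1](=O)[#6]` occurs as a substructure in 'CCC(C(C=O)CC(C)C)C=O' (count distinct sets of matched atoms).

[CX3H1](=O)[#6] is the SMARTS for an aldehyde: an sp2 carbon with one H, double-bonded to O and single-bonded to carbon.
The molecule carries 2 separate instances of an aldehyde (-CHO) meeting every constraint; each maps to a distinct set of atoms, giving 2 matches.

2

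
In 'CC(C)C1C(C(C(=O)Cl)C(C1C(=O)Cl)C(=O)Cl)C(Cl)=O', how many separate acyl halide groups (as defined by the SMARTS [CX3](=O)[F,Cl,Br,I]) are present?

4

[CX3](=O)[F,Cl,Br,I] is the SMARTS for an acyl halide: a carbonyl carbon bonded to a halogen.
The molecule carries 4 separate instances of an acyl chloride (-C(=O)Cl) meeting every constraint; each maps to a distinct set of atoms, giving 4 matches.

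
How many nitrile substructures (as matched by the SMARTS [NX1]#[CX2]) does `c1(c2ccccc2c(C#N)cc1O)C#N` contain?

2

[NX1]#[CX2] is the SMARTS for a nitrile: a nitrogen triple-bonded to a two-connected carbon.
The molecule carries 2 separate instances of a nitrile (-C#N) meeting every constraint; each maps to a distinct set of atoms, giving 2 matches.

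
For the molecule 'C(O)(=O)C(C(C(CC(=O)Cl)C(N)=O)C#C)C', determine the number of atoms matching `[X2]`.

The query [X2] means: any atom with exactly two total connections (bonds + H).
Check the 16 heavy atoms by environment: 5× C (X4) → no; 3× C (X3) → no; 3× O (X1) → no; 1× N (X3) → no; 1× O (X2) → match; 1× Cl (X1) → no; 2× C (X2) → match.
Summing the matching environments: 1 + 2 = 3 matching atoms.

3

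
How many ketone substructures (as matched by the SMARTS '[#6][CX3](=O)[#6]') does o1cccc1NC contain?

[#6][CX3](=O)[#6] is the SMARTS for a ketone: a carbonyl carbon (no H) flanked by two carbons.
No fragment in the molecule satisfies every constraint, giving 0 matches.

0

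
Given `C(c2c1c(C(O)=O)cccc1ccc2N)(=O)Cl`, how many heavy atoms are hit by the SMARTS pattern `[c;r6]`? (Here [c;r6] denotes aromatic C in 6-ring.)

10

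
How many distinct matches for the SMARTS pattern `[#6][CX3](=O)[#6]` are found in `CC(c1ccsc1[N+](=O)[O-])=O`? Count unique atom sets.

1

[#6][CX3](=O)[#6] is the SMARTS for a ketone: a carbonyl carbon (no H) flanked by two carbons.
Exactly one fragment in the molecule meets all constraints, giving 1 match.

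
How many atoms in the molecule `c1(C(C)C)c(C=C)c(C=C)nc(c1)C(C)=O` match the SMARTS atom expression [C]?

9

The query [C] means: uppercase C matches aliphatic (non-aromatic) carbon only.
Check the 16 heavy atoms by environment: 1× n (aromatic) → no; 5× c (aromatic) → no; 9× C → match; 1× O → no.
That gives 9 matching atoms.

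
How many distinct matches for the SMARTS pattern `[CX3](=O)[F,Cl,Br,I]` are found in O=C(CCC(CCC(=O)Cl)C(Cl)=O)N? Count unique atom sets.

[CX3](=O)[F,Cl,Br,I] is the SMARTS for an acyl halide: a carbonyl carbon bonded to a halogen.
The molecule carries 2 separate instances of an acyl chloride (-C(=O)Cl) meeting every constraint; each maps to a distinct set of atoms, giving 2 matches.

2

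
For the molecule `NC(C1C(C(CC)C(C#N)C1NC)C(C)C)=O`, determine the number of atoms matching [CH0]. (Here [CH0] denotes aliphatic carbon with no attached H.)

2

The query [CH0] means: aliphatic carbon with no attached hydrogen.
Check the 17 heavy atoms by environment: 6× C (H1) → no; 1× C (H2) → no; 4× C (H3) → no; 2× C (H0) → match; 1× N (H0) → no; 1× N (H1) → no; 1× O (H0) → no; 1× N (H2) → no.
That gives 2 matching atoms.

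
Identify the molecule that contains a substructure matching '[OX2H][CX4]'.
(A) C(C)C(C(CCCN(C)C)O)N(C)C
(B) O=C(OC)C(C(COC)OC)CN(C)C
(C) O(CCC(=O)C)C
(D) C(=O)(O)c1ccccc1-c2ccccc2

A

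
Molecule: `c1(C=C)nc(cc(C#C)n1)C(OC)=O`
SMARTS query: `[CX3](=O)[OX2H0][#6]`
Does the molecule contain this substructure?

The pattern [CX3](=O)[OX2H0][#6] describes a carbonyl carbon bonded to an oxygen that is itself bonded to carbon (no H on that O) — an ester.
The molecule carries a methyl-ester group (-C(=O)OCH3), whose atoms satisfy every constraint of the query, so the pattern matches.

Yes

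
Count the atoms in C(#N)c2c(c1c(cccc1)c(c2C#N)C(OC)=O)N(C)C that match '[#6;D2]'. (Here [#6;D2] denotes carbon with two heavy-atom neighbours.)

Check the 21 heavy atoms by environment: 6× c (aromatic, D3) → no; 4× c (aromatic, D2) → match; 2× C (D2) → match; 2× N (D1) → no; 1× C (D3) → no; 1× O (D1) → no; 1× O (D2) → no; 3× C (D1) → no; 1× N (D3) → no.
Summing the matching environments: 4 + 2 = 6 matching atoms.

6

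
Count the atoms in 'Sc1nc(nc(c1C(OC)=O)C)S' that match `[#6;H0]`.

5

Check the 13 heavy atoms by environment: 2× n (aromatic, H0) → no; 4× c (aromatic, H0) → match; 2× C (H3) → no; 1× C (H0) → match; 2× O (H0) → no; 2× S (H1) → no.
Summing the matching environments: 4 + 1 = 5 matching atoms.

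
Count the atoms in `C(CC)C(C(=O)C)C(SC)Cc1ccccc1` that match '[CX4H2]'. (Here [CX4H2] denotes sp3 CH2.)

The query [CX4H2] means: sp3 carbon (X4) with exactly two hydrogens.
Check the 17 heavy atoms by environment: 3× C (H2, X4) → match; 2× C (H1, X4) → no; 1× S (H0, X2) → no; 3× C (H3, X4) → no; 1× c (aromatic, H0, X3) → no; 5× c (aromatic, H1, X3) → no; 1× C (H0, X3) → no; 1× O (H0, X1) → no.
That gives 3 matching atoms.

3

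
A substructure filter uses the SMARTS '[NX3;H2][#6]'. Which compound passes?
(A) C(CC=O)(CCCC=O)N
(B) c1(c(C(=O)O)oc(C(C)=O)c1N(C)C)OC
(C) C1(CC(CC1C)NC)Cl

A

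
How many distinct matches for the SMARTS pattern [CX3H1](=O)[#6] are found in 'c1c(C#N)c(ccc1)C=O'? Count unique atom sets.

1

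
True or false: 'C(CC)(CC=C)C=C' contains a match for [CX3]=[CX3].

The pattern [CX3]=[CX3] describes a non-aromatic C=C double bond between two sp2 carbons — an alkene.
The molecule carries a vinyl group (-CH=CH2), whose atoms satisfy every constraint of the query, so the pattern matches.

True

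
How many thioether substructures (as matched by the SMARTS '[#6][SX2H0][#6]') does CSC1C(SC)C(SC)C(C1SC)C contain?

4

[#6][SX2H0][#6] is the SMARTS for a thioether: an aliphatic sulfur bridging two carbons with no H on the sulfur.
The molecule carries 4 separate instances of a methylthio ether (-SCH3) meeting every constraint; each maps to a distinct set of atoms, giving 4 matches.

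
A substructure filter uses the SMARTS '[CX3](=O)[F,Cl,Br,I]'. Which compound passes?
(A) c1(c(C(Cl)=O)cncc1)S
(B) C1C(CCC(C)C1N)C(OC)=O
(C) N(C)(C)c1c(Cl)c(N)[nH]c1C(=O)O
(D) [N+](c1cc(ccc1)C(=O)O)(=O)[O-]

[CX3](=O)[F,Cl,Br,I] describes a carbonyl carbon bonded to a halogen (an acyl halide).
(A) contains an acyl chloride (-C(=O)Cl), which satisfies every atom and bond constraint.
(B) has a methyl-ester group (-C(=O)OCH3) but the carbonyl is bonded to -O-C, not to a halogen.
(C) has a carboxylic acid group (-C(=O)OH) but the carbonyl is bonded to -OH, not to a halogen.
(D) has a carboxylic acid group (-C(=O)OH) but the carbonyl is bonded to -OH, not to a halogen.
So the answer is (A).

A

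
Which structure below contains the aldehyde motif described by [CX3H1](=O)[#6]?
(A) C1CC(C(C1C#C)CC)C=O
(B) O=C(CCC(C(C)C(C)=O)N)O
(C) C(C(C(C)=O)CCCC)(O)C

A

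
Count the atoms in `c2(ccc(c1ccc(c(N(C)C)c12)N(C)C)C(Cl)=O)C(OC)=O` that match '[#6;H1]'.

4

The query [#6;H1] means: any carbon bearing exactly one hydrogen.
Check the 23 heavy atoms by environment: 6× c (aromatic, H0) → no; 4× c (aromatic, H1) → match; 2× C (H0) → no; 3× O (H0) → no; 5× C (H3) → no; 2× N (H0) → no; 1× Cl (H0) → no.
That gives 4 matching atoms.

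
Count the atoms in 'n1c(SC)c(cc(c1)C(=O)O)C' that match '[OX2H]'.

1

Check the 12 heavy atoms by environment: 1× n (aromatic, H0, X2) → no; 3× c (aromatic, H0, X3) → no; 2× c (aromatic, H1, X3) → no; 1× S (H0, X2) → no; 2× C (H3, X4) → no; 1× C (H0, X3) → no; 1× O (H0, X1) → no; 1× O (H1, X2) → match.
That gives 1 matching atom.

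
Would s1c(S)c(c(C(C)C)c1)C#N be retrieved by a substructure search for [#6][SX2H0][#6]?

The pattern [#6][SX2H0][#6] describes an aliphatic sulfur bridging two carbons with no H on the sulfur — a thioether.
The closest candidate here is a thiol (-SH), but the sulfur has H1, not H0 bridging two carbons. No other fragment satisfies the full query, so there is no match.

No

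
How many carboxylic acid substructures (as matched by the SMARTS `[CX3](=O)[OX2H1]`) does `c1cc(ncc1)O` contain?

0

[CX3](=O)[OX2H1] is the SMARTS for a carboxylic acid: an sp2 carbon double-bonded to O and single-bonded to an -OH oxygen.
No fragment in the molecule satisfies every constraint, giving 0 matches.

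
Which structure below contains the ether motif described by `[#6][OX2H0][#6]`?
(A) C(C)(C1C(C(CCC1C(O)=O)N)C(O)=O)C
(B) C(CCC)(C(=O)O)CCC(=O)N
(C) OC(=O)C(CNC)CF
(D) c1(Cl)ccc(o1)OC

D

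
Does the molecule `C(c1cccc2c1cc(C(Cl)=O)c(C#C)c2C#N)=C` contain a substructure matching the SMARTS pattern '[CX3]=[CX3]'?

The pattern [CX3]=[CX3] describes a non-aromatic C=C double bond between two sp2 carbons — an alkene.
The molecule carries a vinyl group (-CH=CH2), whose atoms satisfy every constraint of the query, so the pattern matches.

Yes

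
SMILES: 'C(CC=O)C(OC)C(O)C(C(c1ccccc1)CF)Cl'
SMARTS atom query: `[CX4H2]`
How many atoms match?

The query [CX4H2] means: sp3 carbon (X4) with exactly two hydrogens.
Check the 20 heavy atoms by environment: 3× C (H2, X4) → match; 4× C (H1, X4) → no; 1× c (aromatic, H0, X3) → no; 5× c (aromatic, H1, X3) → no; 1× F (H0, X1) → no; 1× O (H0, X2) → no; 1× C (H3, X4) → no; 1× C (H1, X3) → no; 1× O (H0, X1) → no; 1× O (H1, X2) → no; 1× Cl (H0, X1) → no.
That gives 3 matching atoms.

3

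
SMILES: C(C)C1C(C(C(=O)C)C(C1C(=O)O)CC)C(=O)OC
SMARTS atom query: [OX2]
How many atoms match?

Check the 19 heavy atoms by environment: 11× C (X4) → no; 3× C (X3) → no; 3× O (X1) → no; 2× O (X2) → match.
That gives 2 matching atoms.

2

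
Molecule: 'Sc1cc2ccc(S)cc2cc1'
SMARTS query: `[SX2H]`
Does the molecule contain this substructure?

Yes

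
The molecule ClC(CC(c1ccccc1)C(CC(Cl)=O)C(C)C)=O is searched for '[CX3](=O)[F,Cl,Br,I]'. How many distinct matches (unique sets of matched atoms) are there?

2

[CX3](=O)[F,Cl,Br,I] is the SMARTS for an acyl halide: a carbonyl carbon bonded to a halogen.
The molecule carries 2 separate instances of an acyl chloride (-C(=O)Cl) meeting every constraint; each maps to a distinct set of atoms, giving 2 matches.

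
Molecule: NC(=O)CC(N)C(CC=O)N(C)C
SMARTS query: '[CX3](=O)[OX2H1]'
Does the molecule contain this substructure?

The pattern [CX3](=O)[OX2H1] describes an sp2 carbon double-bonded to O and single-bonded to an -OH oxygen — a carboxylic acid.
The closest candidate here is a primary amide (-C(=O)NH2), but the carbonyl is bonded to N, not to an -OH oxygen. No other fragment satisfies the full query, so there is no match.

No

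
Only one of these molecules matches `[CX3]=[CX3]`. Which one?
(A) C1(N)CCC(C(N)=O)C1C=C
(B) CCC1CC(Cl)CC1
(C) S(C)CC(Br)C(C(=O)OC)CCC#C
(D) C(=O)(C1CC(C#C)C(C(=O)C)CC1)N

[CX3]=[CX3] describes a non-aromatic C=C double bond between two sp2 carbons (an alkene).
(A) contains a vinyl group (-CH=CH2), which satisfies every atom and bond constraint.
(B) has an ethyl group (-CH2CH3) but its C-C bond is a single bond between CX4 carbons, not CX3=CX3.
(C) has an ethynyl group (-C#CH) but the C-C bond is a triple bond, not a double bond.
(D) has an ethynyl group (-C#CH) but the C-C bond is a triple bond, not a double bond.
So the answer is (A).

A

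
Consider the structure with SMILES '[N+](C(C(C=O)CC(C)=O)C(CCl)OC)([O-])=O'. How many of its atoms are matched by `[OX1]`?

The query [OX1] means: aliphatic oxygen with one total connection — typically a carbonyl =O or an oxide.
Check the 16 heavy atoms by environment: 7× C (X4) → no; 1× O (X2) → no; 2× C (X3) → no; 3× O (X1) → match; 1× Cl (X1) → no; 1× N (charge +1, X3) → no; 1× O (charge -1, X1) → match.
Summing the matching environments: 3 + 1 = 4 matching atoms.

4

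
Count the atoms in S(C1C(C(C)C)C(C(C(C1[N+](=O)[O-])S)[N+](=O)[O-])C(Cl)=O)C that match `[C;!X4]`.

The query [C;!X4] means: aliphatic carbon that does not have four total connections.
Check the 21 heavy atoms by environment: 10× C (X4) → no; 2× N (charge +1, X3) → no; 2× O (charge -1, X1) → no; 3× O (X1) → no; 2× S (X2) → no; 1× C (X3) → match; 1× Cl (X1) → no.
That gives 1 matching atom.

1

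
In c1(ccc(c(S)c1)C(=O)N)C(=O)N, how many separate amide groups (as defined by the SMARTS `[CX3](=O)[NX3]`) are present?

2

[CX3](=O)[NX3] is the SMARTS for an amide: a carbonyl carbon bonded to a trivalent nitrogen.
The molecule carries 2 separate instances of a primary amide (-C(=O)NH2) meeting every constraint; each maps to a distinct set of atoms, giving 2 matches.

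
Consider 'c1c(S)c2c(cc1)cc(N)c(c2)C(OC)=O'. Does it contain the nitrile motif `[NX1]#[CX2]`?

No

The pattern [NX1]#[CX2] describes a nitrogen triple-bonded to a two-connected carbon — a nitrile.
The closest candidate here is a primary amino group (-NH2), but the nitrogen is NX3 (three connections), not NX1 triple-bonded. No other fragment satisfies the full query, so there is no match.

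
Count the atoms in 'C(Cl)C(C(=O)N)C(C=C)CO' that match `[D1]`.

Check the 11 heavy atoms by environment: 3× C (D2) → no; 3× C (D3) → no; 2× O (D1) → match; 1× N (D1) → match; 1× Cl (D1) → match; 1× C (D1) → match.
Summing the matching environments: 2 + 1 + 1 + 1 = 5 matching atoms.

5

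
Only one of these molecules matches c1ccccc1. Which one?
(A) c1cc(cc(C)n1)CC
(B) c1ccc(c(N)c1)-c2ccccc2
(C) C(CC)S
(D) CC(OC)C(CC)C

B

c1ccccc1 describes six aromatic carbons in a ring (a benzene ring).
(A) has a methyl group (-CH3) but no six-membered all-carbon aromatic ring is present.
(B) contains a phenyl ring, which satisfies every atom and bond constraint.
(C) has a methyl group (-CH3) but no six-membered all-carbon aromatic ring is present.
(D) has a methyl group (-CH3) but no six-membered all-carbon aromatic ring is present.
So the answer is (B).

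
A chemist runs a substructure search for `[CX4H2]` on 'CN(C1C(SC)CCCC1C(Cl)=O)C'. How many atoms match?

3

The query [CX4H2] means: sp3 carbon (X4) with exactly two hydrogens.
Check the 14 heavy atoms by environment: 3× C (H2, X4) → match; 3× C (H1, X4) → no; 1× C (H0, X3) → no; 1× O (H0, X1) → no; 1× Cl (H0, X1) → no; 1× S (H0, X2) → no; 3× C (H3, X4) → no; 1× N (H0, X3) → no.
That gives 3 matching atoms.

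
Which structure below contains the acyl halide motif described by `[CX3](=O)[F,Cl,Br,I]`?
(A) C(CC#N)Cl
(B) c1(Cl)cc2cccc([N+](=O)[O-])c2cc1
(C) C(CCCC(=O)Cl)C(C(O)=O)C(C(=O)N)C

[CX3](=O)[F,Cl,Br,I] describes a carbonyl carbon bonded to a halogen (an acyl halide).
(A) has a chloro substituent but the Cl is not on a carbonyl carbon.
(B) has a chloro substituent but the Cl is not on a carbonyl carbon.
(C) contains an acyl chloride (-C(=O)Cl), which satisfies every atom and bond constraint.
So the answer is (C).

C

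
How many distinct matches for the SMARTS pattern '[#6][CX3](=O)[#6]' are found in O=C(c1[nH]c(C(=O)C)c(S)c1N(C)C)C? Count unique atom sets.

2

[#6][CX3](=O)[#6] is the SMARTS for a ketone: a carbonyl carbon (no H) flanked by two carbons.
The molecule carries 2 separate instances of an acetyl/ketone group (-C(=O)CH3) meeting every constraint; each maps to a distinct set of atoms, giving 2 matches.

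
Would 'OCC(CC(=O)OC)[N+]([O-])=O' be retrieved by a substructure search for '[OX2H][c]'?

The pattern [OX2H][c] describes a hydroxyl oxygen attached to an aromatic carbon — a phenol.
The closest candidate here is a hydroxyl group (-OH), but the -OH is on an aliphatic carbon, not an aromatic c. No other fragment satisfies the full query, so there is no match.

No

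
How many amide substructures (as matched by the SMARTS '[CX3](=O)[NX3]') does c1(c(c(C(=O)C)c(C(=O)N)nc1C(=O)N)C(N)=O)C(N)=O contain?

[CX3](=O)[NX3] is the SMARTS for an amide: a carbonyl carbon bonded to a trivalent nitrogen.
The molecule carries 4 separate instances of a primary amide (-C(=O)NH2) meeting every constraint; each maps to a distinct set of atoms, giving 4 matches.

4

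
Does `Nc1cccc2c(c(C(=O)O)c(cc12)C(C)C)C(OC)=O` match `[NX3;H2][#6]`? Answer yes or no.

The pattern [NX3;H2][#6] describes a trivalent nitrogen with two H attached to carbon — a primary amine.
The molecule carries a primary amino group (-NH2), whose atoms satisfy every constraint of the query, so the pattern matches.

Yes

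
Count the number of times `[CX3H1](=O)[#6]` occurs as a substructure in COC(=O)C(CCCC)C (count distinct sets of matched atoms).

[CX3H1](=O)[#6] is the SMARTS for an aldehyde: an sp2 carbon with one H, double-bonded to O and single-bonded to carbon.
The molecule has a methyl-ester group (-C(=O)OCH3), but the carbonyl carbon has H0, not H1; nothing else fits, so there are 0 matches.

0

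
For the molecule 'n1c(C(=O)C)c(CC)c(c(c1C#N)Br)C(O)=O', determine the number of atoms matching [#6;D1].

Check the 17 heavy atoms by environment: 1× n (aromatic, D2) → no; 5× c (aromatic, D3) → no; 2× C (D2) → no; 2× C (D1) → match; 2× C (D3) → no; 3× O (D1) → no; 1× Br (D1) → no; 1× N (D1) → no.
That gives 2 matching atoms.

2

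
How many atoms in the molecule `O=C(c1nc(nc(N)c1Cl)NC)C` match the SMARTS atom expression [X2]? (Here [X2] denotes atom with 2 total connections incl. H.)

2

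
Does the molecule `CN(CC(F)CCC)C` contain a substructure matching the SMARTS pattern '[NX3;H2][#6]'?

No

The pattern [NX3;H2][#6] describes a trivalent nitrogen with two H attached to carbon — a primary amine.
The closest candidate here is a dimethylamino group (-N(CH3)2), but the nitrogen has H0, not H2. No other fragment satisfies the full query, so there is no match.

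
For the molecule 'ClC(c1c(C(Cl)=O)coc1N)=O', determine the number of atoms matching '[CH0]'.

2

Check the 12 heavy atoms by environment: 1× o (aromatic, H0) → no; 3× c (aromatic, H0) → no; 1× c (aromatic, H1) → no; 1× N (H2) → no; 2× C (H0) → match; 2× O (H0) → no; 2× Cl (H0) → no.
That gives 2 matching atoms.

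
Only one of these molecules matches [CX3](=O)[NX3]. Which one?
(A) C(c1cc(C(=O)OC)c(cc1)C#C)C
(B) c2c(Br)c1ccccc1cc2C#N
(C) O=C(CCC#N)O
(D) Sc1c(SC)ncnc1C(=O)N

D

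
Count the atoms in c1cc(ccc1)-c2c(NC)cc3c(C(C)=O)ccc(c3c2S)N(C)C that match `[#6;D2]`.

Check the 25 heavy atoms by environment: 8× c (aromatic, D3) → no; 8× c (aromatic, D2) → match; 1× N (D2) → no; 4× C (D1) → no; 1× S (D1) → no; 1× N (D3) → no; 1× C (D3) → no; 1× O (D1) → no.
That gives 8 matching atoms.

8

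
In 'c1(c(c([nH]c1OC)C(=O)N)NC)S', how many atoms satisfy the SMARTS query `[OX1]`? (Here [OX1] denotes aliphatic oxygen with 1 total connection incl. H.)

1

The query [OX1] means: aliphatic oxygen with one total connection — typically a carbonyl =O or an oxide.
Check the 13 heavy atoms by environment: 1× n (aromatic, X3) → no; 4× c (aromatic, X3) → no; 1× C (X3) → no; 1× O (X1) → match; 2× N (X3) → no; 1× O (X2) → no; 2× C (X4) → no; 1× S (X2) → no.
That gives 1 matching atom.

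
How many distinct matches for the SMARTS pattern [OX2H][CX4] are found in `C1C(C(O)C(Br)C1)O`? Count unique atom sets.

2

[OX2H][CX4] is the SMARTS for an aliphatic alcohol: a hydroxyl oxygen bound to an sp3 (X4) carbon.
The molecule carries 2 separate instances of a hydroxyl group (-OH) meeting every constraint; each maps to a distinct set of atoms, giving 2 matches.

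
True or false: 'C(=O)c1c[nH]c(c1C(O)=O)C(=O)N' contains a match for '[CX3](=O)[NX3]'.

The pattern [CX3](=O)[NX3] describes a carbonyl carbon bonded to a trivalent nitrogen — an amide.
The molecule carries a primary amide (-C(=O)NH2), whose atoms satisfy every constraint of the query, so the pattern matches.

True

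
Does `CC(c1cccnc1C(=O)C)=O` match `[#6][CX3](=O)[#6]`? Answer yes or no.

Yes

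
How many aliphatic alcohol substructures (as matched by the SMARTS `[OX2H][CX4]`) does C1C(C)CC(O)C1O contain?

[OX2H][CX4] is the SMARTS for an aliphatic alcohol: a hydroxyl oxygen bound to an sp3 (X4) carbon.
The molecule carries 2 separate instances of a hydroxyl group (-OH) meeting every constraint; each maps to a distinct set of atoms, giving 2 matches.

2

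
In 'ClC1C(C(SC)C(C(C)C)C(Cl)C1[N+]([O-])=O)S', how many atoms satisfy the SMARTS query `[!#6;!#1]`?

7

The query [!#6;!#1] means: not carbon and not hydrogen — any heteroatom.
Check the 17 heavy atoms by environment: 10× C → no; 2× Cl → match; 2× S → match; 1× N (charge +1) → match; 1× O (charge -1) → match; 1× O → match.
Summing the matching environments: 2 + 2 + 1 + 1 + 1 = 7 matching atoms.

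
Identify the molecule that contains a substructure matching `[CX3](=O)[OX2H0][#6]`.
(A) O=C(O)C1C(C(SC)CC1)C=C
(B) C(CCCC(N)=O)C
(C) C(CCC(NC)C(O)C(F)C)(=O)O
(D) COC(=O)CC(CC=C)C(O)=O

D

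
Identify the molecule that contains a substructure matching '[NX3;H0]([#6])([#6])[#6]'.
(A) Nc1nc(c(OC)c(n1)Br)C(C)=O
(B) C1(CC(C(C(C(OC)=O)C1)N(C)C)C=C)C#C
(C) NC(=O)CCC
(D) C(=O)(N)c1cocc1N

[NX3;H0]([#6])([#6])[#6] describes a trivalent nitrogen with no H, bonded to three carbons (a tertiary amine).
(A) has a primary amino group (-NH2) but the nitrogen has H2, not H0 with three carbons.
(B) contains a dimethylamino group (-N(CH3)2), which satisfies every atom and bond constraint.
(C) has a primary amide (-C(=O)NH2) but the amide nitrogen has H2 and only one carbon neighbour.
(D) has a primary amide (-C(=O)NH2) but the amide nitrogen has H2 and only one carbon neighbour.
So the answer is (B).

B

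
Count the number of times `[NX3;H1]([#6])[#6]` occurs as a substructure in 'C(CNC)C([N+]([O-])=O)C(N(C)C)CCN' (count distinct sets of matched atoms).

1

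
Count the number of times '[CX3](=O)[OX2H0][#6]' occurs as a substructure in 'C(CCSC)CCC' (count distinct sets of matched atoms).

0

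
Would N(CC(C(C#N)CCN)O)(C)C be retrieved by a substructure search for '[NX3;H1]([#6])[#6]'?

No

The pattern [NX3;H1]([#6])[#6] describes a trivalent nitrogen with one H, bonded to two carbons — a secondary amine.
The closest candidate here is a primary amino group (-NH2), but the nitrogen has H2 and only one carbon neighbour. No other fragment satisfies the full query, so there is no match.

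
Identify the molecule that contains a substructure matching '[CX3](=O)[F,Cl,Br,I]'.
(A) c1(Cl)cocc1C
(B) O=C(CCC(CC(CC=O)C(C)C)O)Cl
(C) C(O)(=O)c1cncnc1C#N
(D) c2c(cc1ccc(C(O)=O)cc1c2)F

[CX3](=O)[F,Cl,Br,I] describes a carbonyl carbon bonded to a halogen (an acyl halide).
(A) has a chloro substituent but the Cl is not on a carbonyl carbon.
(B) contains an acyl chloride (-C(=O)Cl), which satisfies every atom and bond constraint.
(C) has a carboxylic acid group (-C(=O)OH) but the carbonyl is bonded to -OH, not to a halogen.
(D) has a carboxylic acid group (-C(=O)OH) but the carbonyl is bonded to -OH, not to a halogen.
So the answer is (B).

B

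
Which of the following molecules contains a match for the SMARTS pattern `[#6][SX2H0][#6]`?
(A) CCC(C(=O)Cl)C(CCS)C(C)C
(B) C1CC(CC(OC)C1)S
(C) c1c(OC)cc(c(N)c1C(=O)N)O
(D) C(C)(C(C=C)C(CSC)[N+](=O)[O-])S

D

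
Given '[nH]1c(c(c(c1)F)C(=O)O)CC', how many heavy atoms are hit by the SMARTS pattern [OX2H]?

1

The query [OX2H] means: aliphatic oxygen with two connections, one of which is H — an -OH oxygen.
Check the 11 heavy atoms by environment: 1× n (aromatic, H1, X3) → no; 3× c (aromatic, H0, X3) → no; 1× c (aromatic, H1, X3) → no; 1× C (H2, X4) → no; 1× C (H3, X4) → no; 1× C (H0, X3) → no; 1× O (H0, X1) → no; 1× O (H1, X2) → match; 1× F (H0, X1) → no.
That gives 1 matching atom.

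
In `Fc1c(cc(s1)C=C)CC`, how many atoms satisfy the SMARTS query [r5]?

5

Check the 10 heavy atoms by environment: 1× s (aromatic, in 5-ring) → match; 4× c (aromatic, in 5-ring) → match; 4× C (acyclic) → no; 1× F (acyclic) → no.
Summing the matching environments: 1 + 4 = 5 matching atoms.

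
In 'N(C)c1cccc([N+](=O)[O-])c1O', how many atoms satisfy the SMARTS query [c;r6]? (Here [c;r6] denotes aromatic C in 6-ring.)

6

Check the 12 heavy atoms by environment: 6× c (aromatic, in 6-ring) → match; 1× N (acyclic) → no; 1× C (acyclic) → no; 2× O (acyclic) → no; 1× N (charge +1, acyclic) → no; 1× O (charge -1, acyclic) → no.
That gives 6 matching atoms.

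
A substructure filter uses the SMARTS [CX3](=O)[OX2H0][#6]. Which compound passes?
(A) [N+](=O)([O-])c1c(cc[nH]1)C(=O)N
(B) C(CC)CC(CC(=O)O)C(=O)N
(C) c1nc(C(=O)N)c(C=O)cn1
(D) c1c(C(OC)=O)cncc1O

D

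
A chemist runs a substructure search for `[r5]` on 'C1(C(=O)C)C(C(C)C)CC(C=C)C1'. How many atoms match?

5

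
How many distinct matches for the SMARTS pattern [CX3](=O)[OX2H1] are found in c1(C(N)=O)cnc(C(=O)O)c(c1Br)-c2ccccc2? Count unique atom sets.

1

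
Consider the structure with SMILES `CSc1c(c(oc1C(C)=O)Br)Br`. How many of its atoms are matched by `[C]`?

3

The query [C] means: uppercase C matches aliphatic (non-aromatic) carbon only.
Check the 12 heavy atoms by environment: 1× o (aromatic) → no; 4× c (aromatic) → no; 1× S → no; 3× C → match; 1× O → no; 2× Br → no.
That gives 3 matching atoms.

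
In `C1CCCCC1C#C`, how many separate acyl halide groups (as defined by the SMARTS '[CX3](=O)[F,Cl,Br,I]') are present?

0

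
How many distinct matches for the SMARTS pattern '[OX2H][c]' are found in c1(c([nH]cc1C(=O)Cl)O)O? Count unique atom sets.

2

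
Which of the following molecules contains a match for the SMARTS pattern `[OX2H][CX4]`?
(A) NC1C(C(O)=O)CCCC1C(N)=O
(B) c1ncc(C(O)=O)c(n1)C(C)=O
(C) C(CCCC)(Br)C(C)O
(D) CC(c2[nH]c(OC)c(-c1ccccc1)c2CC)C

[OX2H][CX4] describes a hydroxyl oxygen bound to an sp3 (X4) carbon (an aliphatic alcohol).
(A) has a carboxylic acid group (-C(=O)OH) but the -OH is on a CX3 carbonyl carbon, not a CX4 carbon.
(B) has a carboxylic acid group (-C(=O)OH) but the -OH is on a CX3 carbonyl carbon, not a CX4 carbon.
(C) contains a hydroxyl group (-OH), which satisfies every atom and bond constraint.
(D) has a methoxy ether (-OCH3) but the oxygen has H0 (ether), not H1.
So the answer is (C).

C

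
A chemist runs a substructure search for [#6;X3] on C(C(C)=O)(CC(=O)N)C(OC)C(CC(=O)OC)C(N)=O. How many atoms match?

The query [#6;X3] means: any carbon (aromatic or not) with three total connections.
Check the 20 heavy atoms by environment: 8× C (X4) → no; 2× O (X2) → no; 4× C (X3) → match; 4× O (X1) → no; 2× N (X3) → no.
That gives 4 matching atoms.

4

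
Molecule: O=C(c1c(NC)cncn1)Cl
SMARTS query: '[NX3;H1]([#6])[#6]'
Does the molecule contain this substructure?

Yes

The pattern [NX3;H1]([#6])[#6] describes a trivalent nitrogen with one H, bonded to two carbons — a secondary amine.
The molecule carries an N-methylamino group (-NHCH3), whose atoms satisfy every constraint of the query, so the pattern matches.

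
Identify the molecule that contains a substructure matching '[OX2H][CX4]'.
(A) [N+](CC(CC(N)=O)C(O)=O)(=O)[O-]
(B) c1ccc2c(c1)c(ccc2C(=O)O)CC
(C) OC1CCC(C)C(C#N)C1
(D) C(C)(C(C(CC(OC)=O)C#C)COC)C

C

[OX2H][CX4] describes a hydroxyl oxygen bound to an sp3 (X4) carbon (an aliphatic alcohol).
(A) has a carboxylic acid group (-C(=O)OH) but the -OH is on a CX3 carbonyl carbon, not a CX4 carbon.
(B) has a carboxylic acid group (-C(=O)OH) but the -OH is on a CX3 carbonyl carbon, not a CX4 carbon.
(C) contains a hydroxyl group (-OH), which satisfies every atom and bond constraint.
(D) has a methoxy ether (-OCH3) but the oxygen has H0 (ether), not H1.
So the answer is (C).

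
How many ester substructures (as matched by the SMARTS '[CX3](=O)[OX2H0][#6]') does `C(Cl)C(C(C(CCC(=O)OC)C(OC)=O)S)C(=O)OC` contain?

3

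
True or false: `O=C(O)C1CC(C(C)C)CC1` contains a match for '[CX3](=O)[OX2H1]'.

True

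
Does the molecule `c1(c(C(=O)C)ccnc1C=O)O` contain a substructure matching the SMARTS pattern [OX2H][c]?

The pattern [OX2H][c] describes a hydroxyl oxygen attached to an aromatic carbon — a phenol.
The molecule carries a hydroxyl group (-OH), whose atoms satisfy every constraint of the query, so the pattern matches.

Yes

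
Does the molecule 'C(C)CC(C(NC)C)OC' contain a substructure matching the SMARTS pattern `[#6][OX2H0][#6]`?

Yes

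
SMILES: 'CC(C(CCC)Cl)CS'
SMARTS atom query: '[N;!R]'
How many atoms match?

0

The query [N;!R] means: aliphatic nitrogen not in a ring.
Check the 9 heavy atoms by environment: 7× C (acyclic) → no; 1× S (acyclic) → no; 1× Cl (acyclic) → no.
No environment satisfies the query, so 0 matching atoms.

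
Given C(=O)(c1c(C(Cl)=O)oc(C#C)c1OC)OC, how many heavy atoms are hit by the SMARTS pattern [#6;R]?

4

The query [#6;R] means: carbon that is part of a ring.
Check the 16 heavy atoms by environment: 1× o (aromatic, in 5-ring) → no; 4× c (aromatic, in 5-ring) → match; 6× C (acyclic) → no; 4× O (acyclic) → no; 1× Cl (acyclic) → no.
That gives 4 matching atoms.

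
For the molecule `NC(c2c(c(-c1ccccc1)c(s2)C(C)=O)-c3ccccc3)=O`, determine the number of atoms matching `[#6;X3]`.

18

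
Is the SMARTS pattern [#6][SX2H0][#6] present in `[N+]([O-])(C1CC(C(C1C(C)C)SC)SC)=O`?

Yes

The pattern [#6][SX2H0][#6] describes an aliphatic sulfur bridging two carbons with no H on the sulfur — a thioether.
The molecule carries a methylthio ether (-SCH3), whose atoms satisfy every constraint of the query, so the pattern matches.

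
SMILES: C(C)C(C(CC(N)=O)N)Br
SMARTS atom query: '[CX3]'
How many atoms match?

1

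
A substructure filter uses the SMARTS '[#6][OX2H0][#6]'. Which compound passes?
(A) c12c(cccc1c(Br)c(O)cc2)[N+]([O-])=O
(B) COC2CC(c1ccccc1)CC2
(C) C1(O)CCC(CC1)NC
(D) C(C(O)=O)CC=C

B

[#6][OX2H0][#6] describes an aliphatic oxygen bridging two carbons with no H on the oxygen (an ether).
(A) has a hydroxyl group (-OH) but the oxygen has H1, not H0 bridging two carbons.
(B) contains a methoxy ether (-OCH3), which satisfies every atom and bond constraint.
(C) has a hydroxyl group (-OH) but the oxygen has H1, not H0 bridging two carbons.
(D) has a carboxylic acid group (-C(=O)OH) but the -OH oxygen has H1; the =O is OX1, not OX2.
So the answer is (B).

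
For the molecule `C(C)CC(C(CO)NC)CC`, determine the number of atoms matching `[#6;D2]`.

4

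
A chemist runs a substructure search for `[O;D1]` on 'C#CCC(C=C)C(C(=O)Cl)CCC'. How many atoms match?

Check the 13 heavy atoms by environment: 5× C (D2) → no; 3× C (D3) → no; 1× O (D1) → match; 1× Cl (D1) → no; 3× C (D1) → no.
That gives 1 matching atom.

1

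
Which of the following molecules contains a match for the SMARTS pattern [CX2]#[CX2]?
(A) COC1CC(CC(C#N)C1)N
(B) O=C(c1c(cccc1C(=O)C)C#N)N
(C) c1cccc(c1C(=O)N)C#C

C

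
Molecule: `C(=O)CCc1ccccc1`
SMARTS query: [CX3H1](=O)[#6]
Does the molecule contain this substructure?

The pattern [CX3H1](=O)[#6] describes an sp2 carbon with one H, double-bonded to O and single-bonded to carbon — an aldehyde.
The molecule carries an aldehyde (-CHO), whose atoms satisfy every constraint of the query, so the pattern matches.

Yes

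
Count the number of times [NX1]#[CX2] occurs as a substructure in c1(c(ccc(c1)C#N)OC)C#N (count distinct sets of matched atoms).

2

[NX1]#[CX2] is the SMARTS for a nitrile: a nitrogen triple-bonded to a two-connected carbon.
The molecule carries 2 separate instances of a nitrile (-C#N) meeting every constraint; each maps to a distinct set of atoms, giving 2 matches.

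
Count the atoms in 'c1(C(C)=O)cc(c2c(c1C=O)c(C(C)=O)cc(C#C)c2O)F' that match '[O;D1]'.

4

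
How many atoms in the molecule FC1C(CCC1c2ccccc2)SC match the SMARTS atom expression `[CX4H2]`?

2

The query [CX4H2] means: sp3 carbon (X4) with exactly two hydrogens.
Check the 14 heavy atoms by environment: 2× C (H2, X4) → match; 3× C (H1, X4) → no; 1× c (aromatic, H0, X3) → no; 5× c (aromatic, H1, X3) → no; 1× S (H0, X2) → no; 1× C (H3, X4) → no; 1× F (H0, X1) → no.
That gives 2 matching atoms.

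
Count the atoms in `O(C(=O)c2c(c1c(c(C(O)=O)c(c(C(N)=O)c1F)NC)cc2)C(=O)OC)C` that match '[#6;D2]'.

2

Check the 27 heavy atoms by environment: 8× c (aromatic, D3) → no; 2× c (aromatic, D2) → match; 1× N (D2) → no; 3× C (D1) → no; 4× C (D3) → no; 5× O (D1) → no; 2× O (D2) → no; 1× N (D1) → no; 1× F (D1) → no.
That gives 2 matching atoms.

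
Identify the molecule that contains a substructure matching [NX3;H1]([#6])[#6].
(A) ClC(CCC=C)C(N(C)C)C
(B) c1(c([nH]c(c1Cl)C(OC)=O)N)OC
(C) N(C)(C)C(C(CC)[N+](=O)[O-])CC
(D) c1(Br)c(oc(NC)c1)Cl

D

[NX3;H1]([#6])[#6] describes a trivalent nitrogen with one H, bonded to two carbons (a secondary amine).
(A) has a dimethylamino group (-N(CH3)2) but the nitrogen has H0, not H1.
(B) has a primary amino group (-NH2) but the nitrogen has H2 and only one carbon neighbour.
(C) has a dimethylamino group (-N(CH3)2) but the nitrogen has H0, not H1.
(D) contains an N-methylamino group (-NHCH3), which satisfies every atom and bond constraint.
So the answer is (D).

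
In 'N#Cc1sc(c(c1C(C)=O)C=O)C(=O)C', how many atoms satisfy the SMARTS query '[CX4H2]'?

0

The query [CX4H2] means: sp3 carbon (X4) with exactly two hydrogens.
Check the 15 heavy atoms by environment: 1× s (aromatic, H0, X2) → no; 4× c (aromatic, H0, X3) → no; 2× C (H0, X3) → no; 3× O (H0, X1) → no; 2× C (H3, X4) → no; 1× C (H0, X2) → no; 1× N (H0, X1) → no; 1× C (H1, X3) → no.
No environment satisfies the query, so 0 matching atoms.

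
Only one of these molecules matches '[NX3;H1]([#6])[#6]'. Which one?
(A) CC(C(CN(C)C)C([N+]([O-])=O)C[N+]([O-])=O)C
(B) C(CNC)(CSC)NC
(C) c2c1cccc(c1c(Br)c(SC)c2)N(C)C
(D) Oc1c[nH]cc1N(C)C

[NX3;H1]([#6])[#6] describes a trivalent nitrogen with one H, bonded to two carbons (a secondary amine).
(A) has a dimethylamino group (-N(CH3)2) but the nitrogen has H0, not H1.
(B) contains an N-methylamino group (-NHCH3), which satisfies every atom and bond constraint.
(C) has a dimethylamino group (-N(CH3)2) but the nitrogen has H0, not H1.
(D) has a dimethylamino group (-N(CH3)2) but the nitrogen has H0, not H1.
So the answer is (B).

B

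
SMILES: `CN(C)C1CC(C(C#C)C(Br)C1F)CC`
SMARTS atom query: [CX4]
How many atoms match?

10

The query [CX4] means: C with X4: aliphatic carbon with exactly 4 total connections (bonds + H).
Check the 15 heavy atoms by environment: 10× C (X4) → match; 1× Br (X1) → no; 2× C (X2) → no; 1× F (X1) → no; 1× N (X3) → no.
That gives 10 matching atoms.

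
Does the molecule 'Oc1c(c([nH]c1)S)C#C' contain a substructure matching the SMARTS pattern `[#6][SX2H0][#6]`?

No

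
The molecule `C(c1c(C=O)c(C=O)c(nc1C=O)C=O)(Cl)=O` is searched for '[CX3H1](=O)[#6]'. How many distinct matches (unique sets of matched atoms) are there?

[CX3H1](=O)[#6] is the SMARTS for an aldehyde: an sp2 carbon with one H, double-bonded to O and single-bonded to carbon.
The molecule carries 4 separate instances of an aldehyde (-CHO) meeting every constraint; each maps to a distinct set of atoms, giving 4 matches.

4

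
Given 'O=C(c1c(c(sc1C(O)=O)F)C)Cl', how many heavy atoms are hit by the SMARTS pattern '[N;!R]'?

0

The query [N;!R] means: aliphatic nitrogen not in a ring.
Check the 13 heavy atoms by environment: 1× s (aromatic, in 5-ring) → no; 4× c (aromatic, in 5-ring) → no; 3× C (acyclic) → no; 3× O (acyclic) → no; 1× F (acyclic) → no; 1× Cl (acyclic) → no.
No environment satisfies the query, so 0 matching atoms.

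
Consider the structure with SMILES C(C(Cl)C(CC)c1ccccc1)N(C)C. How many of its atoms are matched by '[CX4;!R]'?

The query [CX4;!R] means: aliphatic carbon with four total connections, not in a ring.
Check the 15 heavy atoms by environment: 7× C (X4, acyclic) → match; 6× c (aromatic, X3, in 6-ring) → no; 1× N (X3, acyclic) → no; 1× Cl (X1, acyclic) → no.
That gives 7 matching atoms.

7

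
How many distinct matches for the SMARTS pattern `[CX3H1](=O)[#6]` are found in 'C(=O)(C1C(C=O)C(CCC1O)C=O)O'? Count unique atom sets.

[CX3H1](=O)[#6] is the SMARTS for an aldehyde: an sp2 carbon with one H, double-bonded to O and single-bonded to carbon.
The molecule carries 2 separate instances of an aldehyde (-CHO) meeting every constraint; each maps to a distinct set of atoms, giving 2 matches.

2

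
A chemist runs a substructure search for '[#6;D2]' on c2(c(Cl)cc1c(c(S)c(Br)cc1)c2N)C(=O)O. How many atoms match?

3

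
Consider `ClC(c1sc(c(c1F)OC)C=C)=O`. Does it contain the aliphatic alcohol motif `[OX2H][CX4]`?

No

The pattern [OX2H][CX4] describes a hydroxyl oxygen bound to an sp3 (X4) carbon — an aliphatic alcohol.
The closest candidate here is a methoxy ether (-OCH3), but the oxygen has H0 (ether), not H1. No other fragment satisfies the full query, so there is no match.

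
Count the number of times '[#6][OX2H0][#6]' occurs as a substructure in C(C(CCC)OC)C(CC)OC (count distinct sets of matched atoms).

[#6][OX2H0][#6] is the SMARTS for an ether: an aliphatic oxygen bridging two carbons with no H on the oxygen.
The molecule carries 2 separate instances of a methoxy ether (-OCH3) meeting every constraint; each maps to a distinct set of atoms, giving 2 matches.

2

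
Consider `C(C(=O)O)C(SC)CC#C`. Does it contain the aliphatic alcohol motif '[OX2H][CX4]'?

No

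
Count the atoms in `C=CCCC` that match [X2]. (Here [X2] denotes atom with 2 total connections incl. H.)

0

The query [X2] means: any atom with exactly two total connections (bonds + H).
Check the 5 heavy atoms by environment: 3× C (X4) → no; 2× C (X3) → no.
No environment satisfies the query, so 0 matching atoms.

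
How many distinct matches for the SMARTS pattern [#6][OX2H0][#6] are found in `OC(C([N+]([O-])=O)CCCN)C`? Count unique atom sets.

0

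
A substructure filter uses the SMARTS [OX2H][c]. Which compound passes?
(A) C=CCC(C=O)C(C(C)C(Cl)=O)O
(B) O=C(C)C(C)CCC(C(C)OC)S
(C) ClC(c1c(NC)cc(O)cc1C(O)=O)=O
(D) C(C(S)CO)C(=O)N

[OX2H][c] describes a hydroxyl oxygen attached to an aromatic carbon (a phenol).
(A) has a hydroxyl group (-OH) but the -OH is on an aliphatic carbon, not an aromatic c.
(B) has a methoxy ether (-OCH3) but the oxygen has H0, not H1.
(C) contains a hydroxyl group (-OH), which satisfies every atom and bond constraint.
(D) has a hydroxyl group (-OH) but the -OH is on an aliphatic carbon, not an aromatic c.
So the answer is (C).

C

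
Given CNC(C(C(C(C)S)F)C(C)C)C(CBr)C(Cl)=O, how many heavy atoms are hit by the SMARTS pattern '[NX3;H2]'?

0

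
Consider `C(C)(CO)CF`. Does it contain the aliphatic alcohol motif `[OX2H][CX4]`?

The pattern [OX2H][CX4] describes a hydroxyl oxygen bound to an sp3 (X4) carbon — an aliphatic alcohol.
The molecule carries a hydroxyl group (-OH), whose atoms satisfy every constraint of the query, so the pattern matches.

Yes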